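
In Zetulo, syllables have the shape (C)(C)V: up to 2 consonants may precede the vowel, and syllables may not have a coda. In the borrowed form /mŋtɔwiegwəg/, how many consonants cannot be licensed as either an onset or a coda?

2

The consonants /m/, /g/ cannot be parsed into a legal (C)(C)V syllable (no codas are permitted; onsets may contain at most 2 consonants).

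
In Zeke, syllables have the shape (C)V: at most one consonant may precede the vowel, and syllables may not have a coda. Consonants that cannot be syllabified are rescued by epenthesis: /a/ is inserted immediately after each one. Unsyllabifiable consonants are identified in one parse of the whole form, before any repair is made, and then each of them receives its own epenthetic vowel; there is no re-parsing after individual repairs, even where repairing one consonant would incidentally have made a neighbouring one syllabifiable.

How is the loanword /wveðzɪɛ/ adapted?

waveðazɪɛ

Syllabifying with onset maximization leaves /w/, /ð/ stranded (no codas are permitted; onsets are limited to one consonant).
Inserting the epenthetic vowel yields /w/ → /wa/, /ð/ → /ða/.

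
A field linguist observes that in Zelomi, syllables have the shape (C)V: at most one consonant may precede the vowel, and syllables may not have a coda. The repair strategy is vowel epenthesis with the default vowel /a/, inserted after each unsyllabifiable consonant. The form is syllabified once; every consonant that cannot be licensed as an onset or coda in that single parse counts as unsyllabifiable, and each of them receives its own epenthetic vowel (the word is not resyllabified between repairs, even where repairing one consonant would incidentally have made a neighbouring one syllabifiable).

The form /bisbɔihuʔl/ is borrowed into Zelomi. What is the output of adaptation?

Under (C)V, the unsyllabifiable consonants are /s/, /ʔ/, /l/ (no codas are permitted; onsets are limited to one consonant).
Inserting the epenthetic vowel yields /s/ → /sa/, /ʔ/ → /ʔa/, /l/ → /la/.

bisabɔihuʔala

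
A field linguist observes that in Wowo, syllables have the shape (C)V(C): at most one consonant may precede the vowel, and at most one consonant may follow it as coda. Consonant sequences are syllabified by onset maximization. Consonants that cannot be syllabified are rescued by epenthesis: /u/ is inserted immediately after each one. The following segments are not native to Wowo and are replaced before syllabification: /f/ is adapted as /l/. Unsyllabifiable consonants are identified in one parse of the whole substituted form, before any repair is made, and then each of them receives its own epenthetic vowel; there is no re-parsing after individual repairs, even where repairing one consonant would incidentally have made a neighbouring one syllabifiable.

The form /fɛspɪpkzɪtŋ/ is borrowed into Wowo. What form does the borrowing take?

Substitution: /f/ → /l/, giving /lɛspɪpkzɪtŋ/.
Syllabifying with onset maximization leaves /k/, /ŋ/ stranded (at most one coda consonant is licensed; onsets are limited to one consonant).
Inserting the epenthetic vowel yields /k/ → /ku/, /ŋ/ → /ŋu/.

lɛspɪpkuzɪtŋu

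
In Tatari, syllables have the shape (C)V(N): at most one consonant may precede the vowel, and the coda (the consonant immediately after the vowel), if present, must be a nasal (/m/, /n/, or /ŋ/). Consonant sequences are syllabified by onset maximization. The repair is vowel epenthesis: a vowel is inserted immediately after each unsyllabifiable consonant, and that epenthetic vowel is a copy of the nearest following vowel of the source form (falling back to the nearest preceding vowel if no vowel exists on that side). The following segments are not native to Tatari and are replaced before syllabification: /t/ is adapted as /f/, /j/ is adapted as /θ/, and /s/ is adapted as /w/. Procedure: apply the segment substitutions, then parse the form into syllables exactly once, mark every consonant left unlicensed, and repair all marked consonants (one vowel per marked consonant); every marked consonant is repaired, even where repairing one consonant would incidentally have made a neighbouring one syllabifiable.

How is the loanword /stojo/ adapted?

wofoθo

Substitution: /s/ → /w/, /t/ → /f/, /j/ → /θ/, giving /wfoθo/.
Under (C)V(N), the unsyllabifiable consonants are /w/ (only a nasal (/m/, /n/, or /ŋ/) is licensed in coda position; onsets are limited to one consonant).
Inserting the epenthetic vowel yields /w/ → /wo/.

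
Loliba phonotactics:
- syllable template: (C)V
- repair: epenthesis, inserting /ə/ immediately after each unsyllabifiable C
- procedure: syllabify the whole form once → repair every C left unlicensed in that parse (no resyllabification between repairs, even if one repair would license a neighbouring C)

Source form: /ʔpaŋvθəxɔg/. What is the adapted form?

Under (C)V, the unsyllabifiable consonants are /ʔ/, /ŋ/, /v/, /g/ (no codas are permitted; onsets are limited to one consonant).
Inserting the epenthetic vowel yields /ʔ/ → /ʔə/, /ŋ/ → /ŋə/, /v/ → /və/, /g/ → /gə/.

ʔəpaŋəvəθəxɔgə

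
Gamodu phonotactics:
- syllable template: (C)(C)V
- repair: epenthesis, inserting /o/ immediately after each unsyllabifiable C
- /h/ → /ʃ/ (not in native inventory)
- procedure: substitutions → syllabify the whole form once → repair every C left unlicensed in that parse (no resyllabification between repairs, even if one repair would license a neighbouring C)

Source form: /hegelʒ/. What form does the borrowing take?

Substitution: /h/ → /ʃ/, giving /ʃegelʒ/.
Syllabifying with onset maximization leaves /l/, /ʒ/ stranded (no codas are permitted; onsets may contain at most 2 consonants).
Epenthesis after each stranded consonant: /l/ → /lo/, /ʒ/ → /ʒo/.

ʃegeloʒo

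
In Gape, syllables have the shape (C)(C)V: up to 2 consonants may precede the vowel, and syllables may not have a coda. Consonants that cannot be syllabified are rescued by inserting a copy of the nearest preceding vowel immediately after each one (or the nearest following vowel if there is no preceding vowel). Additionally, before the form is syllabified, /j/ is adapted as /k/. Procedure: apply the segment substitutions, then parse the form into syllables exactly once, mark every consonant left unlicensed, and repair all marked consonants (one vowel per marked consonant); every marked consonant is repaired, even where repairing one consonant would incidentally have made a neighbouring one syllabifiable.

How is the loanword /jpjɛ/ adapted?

kɛpkɛ

Substitution: /j/ → /k/, giving /kpkɛ/.
Under (C)(C)V, the unsyllabifiable consonants are /k/ (no codas are permitted; onsets may contain at most 2 consonants).
Epenthesis after each stranded consonant: /k/ → /kɛ/.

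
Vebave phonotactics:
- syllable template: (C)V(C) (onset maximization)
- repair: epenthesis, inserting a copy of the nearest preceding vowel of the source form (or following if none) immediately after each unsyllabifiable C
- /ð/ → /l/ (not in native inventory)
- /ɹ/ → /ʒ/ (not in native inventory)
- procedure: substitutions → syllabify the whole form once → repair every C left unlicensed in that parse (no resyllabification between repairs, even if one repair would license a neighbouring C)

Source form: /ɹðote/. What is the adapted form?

Substitution: /ɹ/ → /ʒ/, /ð/ → /l/, giving /ʒlote/.
The consonants /ʒ/ cannot be parsed into a legal (C)V(C) syllable (at most one coda consonant is licensed; onsets are limited to one consonant).
Inserting the epenthetic vowel yields /ʒ/ → /ʒo/.

ʒolote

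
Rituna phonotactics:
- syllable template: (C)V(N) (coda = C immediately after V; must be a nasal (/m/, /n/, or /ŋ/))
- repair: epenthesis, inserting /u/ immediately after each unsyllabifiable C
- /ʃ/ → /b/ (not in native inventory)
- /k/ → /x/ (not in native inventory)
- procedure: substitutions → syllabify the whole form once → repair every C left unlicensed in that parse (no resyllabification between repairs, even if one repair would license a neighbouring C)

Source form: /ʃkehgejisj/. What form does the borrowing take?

buxehugejisuju

Substitution: /ʃ/ → /b/, /k/ → /x/, giving /bxehgejisj/.
Syllabifying with onset maximization leaves /b/, /h/, /s/, /j/ stranded (only a nasal (/m/, /n/, or /ŋ/) is licensed in coda position; onsets are limited to one consonant).
Inserting the epenthetic vowel yields /b/ → /bu/, /h/ → /hu/, /s/ → /su/, /j/ → /ju/.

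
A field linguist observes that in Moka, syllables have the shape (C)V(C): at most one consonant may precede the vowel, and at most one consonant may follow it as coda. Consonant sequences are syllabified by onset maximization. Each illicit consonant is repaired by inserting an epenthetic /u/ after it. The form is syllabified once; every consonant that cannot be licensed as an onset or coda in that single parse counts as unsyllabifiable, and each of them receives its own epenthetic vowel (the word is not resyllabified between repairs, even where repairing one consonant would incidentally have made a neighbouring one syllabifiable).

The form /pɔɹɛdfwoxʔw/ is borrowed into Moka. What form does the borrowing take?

Syllabifying with onset maximization leaves /f/, /ʔ/, /w/ stranded (at most one coda consonant is licensed; onsets are limited to one consonant).
Epenthesis after each stranded consonant: /f/ → /fu/, /ʔ/ → /ʔu/, /w/ → /wu/.

pɔɹɛdfuwoxʔuwu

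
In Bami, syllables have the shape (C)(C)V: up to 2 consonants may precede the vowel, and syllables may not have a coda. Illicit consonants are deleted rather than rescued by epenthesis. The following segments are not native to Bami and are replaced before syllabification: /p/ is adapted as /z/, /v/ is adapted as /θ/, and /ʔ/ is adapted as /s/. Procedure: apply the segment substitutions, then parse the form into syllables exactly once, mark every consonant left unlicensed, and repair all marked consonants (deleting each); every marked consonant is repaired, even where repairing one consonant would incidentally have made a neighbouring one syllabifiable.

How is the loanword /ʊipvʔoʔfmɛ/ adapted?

Substitution: /p/ → /z/, /v/ → /θ/, /ʔ/ → /s/, giving /ʊizθsosfmɛ/.
The consonants /z/, /s/ cannot be parsed into a legal (C)(C)V syllable (no codas are permitted; onsets may contain at most 2 consonants).
Deleting the stranded consonants removes /z/, /s/.

ʊiθsofmɛ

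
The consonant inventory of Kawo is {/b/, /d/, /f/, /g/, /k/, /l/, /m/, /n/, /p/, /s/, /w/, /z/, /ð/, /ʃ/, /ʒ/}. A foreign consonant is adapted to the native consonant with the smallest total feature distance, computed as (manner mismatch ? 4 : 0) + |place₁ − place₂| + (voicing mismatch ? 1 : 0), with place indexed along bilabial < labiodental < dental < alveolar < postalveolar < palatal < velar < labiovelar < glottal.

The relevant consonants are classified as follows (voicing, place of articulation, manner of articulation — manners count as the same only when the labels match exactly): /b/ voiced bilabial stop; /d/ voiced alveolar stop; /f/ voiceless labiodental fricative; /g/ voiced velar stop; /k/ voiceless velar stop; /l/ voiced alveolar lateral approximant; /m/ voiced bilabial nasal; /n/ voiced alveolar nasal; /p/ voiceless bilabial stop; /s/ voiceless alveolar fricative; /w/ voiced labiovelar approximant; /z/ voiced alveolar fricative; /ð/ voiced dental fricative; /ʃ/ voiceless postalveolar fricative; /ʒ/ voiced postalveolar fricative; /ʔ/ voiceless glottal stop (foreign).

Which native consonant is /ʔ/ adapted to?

/k/ is closest: same manner (stop), place distance 2 (glottal→velar), same voicing; total 2. Next closest is /g/ at distance 3.

k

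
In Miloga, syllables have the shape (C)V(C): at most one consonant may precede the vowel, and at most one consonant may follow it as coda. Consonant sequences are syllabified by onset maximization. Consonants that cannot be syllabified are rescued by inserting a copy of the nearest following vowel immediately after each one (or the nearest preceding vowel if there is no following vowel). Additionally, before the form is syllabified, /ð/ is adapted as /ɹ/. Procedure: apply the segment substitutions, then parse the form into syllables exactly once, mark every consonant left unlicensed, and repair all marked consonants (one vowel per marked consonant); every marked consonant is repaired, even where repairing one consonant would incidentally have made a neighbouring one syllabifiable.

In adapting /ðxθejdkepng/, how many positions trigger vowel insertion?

5

After substitution the input is /ɹxθejdkepng/.
The unsyllabifiable consonants are /ɹ/, /x/, /d/, /n/, /g/; each receives one epenthetic vowel.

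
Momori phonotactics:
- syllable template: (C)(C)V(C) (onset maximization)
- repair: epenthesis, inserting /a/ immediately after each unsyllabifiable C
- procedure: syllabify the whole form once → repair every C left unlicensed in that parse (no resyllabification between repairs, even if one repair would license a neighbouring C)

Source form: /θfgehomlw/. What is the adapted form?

θafgehomlawa

Syllabifying with onset maximization leaves /θ/, /l/, /w/ stranded (at most one coda consonant is licensed; onsets may contain at most 2 consonants).
Inserting the epenthetic vowel yields /θ/ → /θa/, /l/ → /la/, /w/ → /wa/.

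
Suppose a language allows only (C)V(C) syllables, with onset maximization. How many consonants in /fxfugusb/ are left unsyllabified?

3

Syllabifying with onset maximization leaves /f/, /x/, /b/ stranded (at most one coda consonant is licensed; onsets are limited to one consonant).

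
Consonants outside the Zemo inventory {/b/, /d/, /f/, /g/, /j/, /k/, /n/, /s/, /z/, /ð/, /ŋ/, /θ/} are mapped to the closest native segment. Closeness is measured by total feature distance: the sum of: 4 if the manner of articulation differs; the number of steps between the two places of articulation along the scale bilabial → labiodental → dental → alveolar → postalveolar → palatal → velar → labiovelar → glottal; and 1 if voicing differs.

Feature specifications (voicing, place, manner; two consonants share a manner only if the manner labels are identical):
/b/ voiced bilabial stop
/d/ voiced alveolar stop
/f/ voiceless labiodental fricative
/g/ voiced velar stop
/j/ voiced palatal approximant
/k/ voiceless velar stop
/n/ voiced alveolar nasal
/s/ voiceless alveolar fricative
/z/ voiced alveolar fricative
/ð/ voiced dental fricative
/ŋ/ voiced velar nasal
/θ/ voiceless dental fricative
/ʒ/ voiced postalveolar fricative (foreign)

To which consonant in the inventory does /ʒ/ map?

/z/ is closest: same manner (fricative), place distance 1 (postalveolar→alveolar), same voicing; total 1. Next closest is /s/ at distance 2.

z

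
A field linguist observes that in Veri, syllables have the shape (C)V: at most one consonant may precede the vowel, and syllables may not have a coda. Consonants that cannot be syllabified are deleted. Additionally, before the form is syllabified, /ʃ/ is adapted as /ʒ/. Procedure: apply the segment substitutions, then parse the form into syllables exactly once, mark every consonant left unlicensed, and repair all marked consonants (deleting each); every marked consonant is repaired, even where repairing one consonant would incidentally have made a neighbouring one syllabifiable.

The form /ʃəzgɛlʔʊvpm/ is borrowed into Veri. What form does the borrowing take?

ʒəgɛʔʊ

Substitution: /ʃ/ → /ʒ/, giving /ʒəzgɛlʔʊvpm/.
Under (C)V, the unsyllabifiable consonants are /z/, /l/, /v/, /p/, /m/ (no codas are permitted; onsets are limited to one consonant).
Deleting the stranded consonants removes /z/, /l/, /v/, /p/, /m/.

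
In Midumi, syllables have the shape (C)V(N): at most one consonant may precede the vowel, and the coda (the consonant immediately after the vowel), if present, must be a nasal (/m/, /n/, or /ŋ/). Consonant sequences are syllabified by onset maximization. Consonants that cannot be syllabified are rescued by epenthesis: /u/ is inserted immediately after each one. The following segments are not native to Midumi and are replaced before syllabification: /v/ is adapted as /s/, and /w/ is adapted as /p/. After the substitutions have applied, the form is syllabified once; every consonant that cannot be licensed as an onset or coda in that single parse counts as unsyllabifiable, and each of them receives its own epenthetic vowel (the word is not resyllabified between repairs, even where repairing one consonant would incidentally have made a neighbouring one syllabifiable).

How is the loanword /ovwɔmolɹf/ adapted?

Substitution: /v/ → /s/, /w/ → /p/, giving /ospɔmolɹf/.
Under (C)V(N), the unsyllabifiable consonants are /s/, /l/, /ɹ/, /f/ (only a nasal (/m/, /n/, or /ŋ/) is licensed in coda position; onsets are limited to one consonant).
Each unlicensed consonant becomes the onset of a new syllable: /s/ → /su/, /l/ → /lu/, /ɹ/ → /ɹu/, /f/ → /fu/.

osupɔmoluɹufu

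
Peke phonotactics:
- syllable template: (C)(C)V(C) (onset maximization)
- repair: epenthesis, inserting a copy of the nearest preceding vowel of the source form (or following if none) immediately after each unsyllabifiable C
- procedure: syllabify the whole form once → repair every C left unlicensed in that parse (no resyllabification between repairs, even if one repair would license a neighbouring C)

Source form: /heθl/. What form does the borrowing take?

Syllabifying with onset maximization leaves /l/ stranded (at most one coda consonant is licensed; onsets may contain at most 2 consonants).
Inserting the epenthetic vowel yields /l/ → /le/.

heθle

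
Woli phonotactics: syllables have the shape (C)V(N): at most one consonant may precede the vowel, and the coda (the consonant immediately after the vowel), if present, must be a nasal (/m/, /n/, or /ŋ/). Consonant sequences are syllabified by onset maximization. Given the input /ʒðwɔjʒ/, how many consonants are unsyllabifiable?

The consonants /ʒ/, /ð/, /j/, /ʒ/ cannot be parsed into a legal (C)V(N) syllable (only a nasal (/m/, /n/, or /ŋ/) is licensed in coda position; onsets are limited to one consonant).

4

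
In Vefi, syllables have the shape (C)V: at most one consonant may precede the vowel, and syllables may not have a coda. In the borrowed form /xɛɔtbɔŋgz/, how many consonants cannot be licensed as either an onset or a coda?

4

Under (C)V, the unsyllabifiable consonants are /t/, /ŋ/, /g/, /z/ (no codas are permitted; onsets are limited to one consonant).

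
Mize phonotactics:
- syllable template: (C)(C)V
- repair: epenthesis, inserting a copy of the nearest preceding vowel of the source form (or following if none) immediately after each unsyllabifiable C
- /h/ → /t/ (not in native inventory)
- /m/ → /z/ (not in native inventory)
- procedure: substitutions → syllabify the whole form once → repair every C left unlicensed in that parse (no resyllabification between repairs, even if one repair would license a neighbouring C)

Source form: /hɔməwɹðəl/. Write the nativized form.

tɔzəwəɹðələ

Substitution: /h/ → /t/, /m/ → /z/, giving /tɔzəwɹðəl/.
Syllabifying with onset maximization leaves /w/, /l/ stranded (no codas are permitted; onsets may contain at most 2 consonants).
Each unlicensed consonant becomes the onset of a new syllable: /w/ → /wə/, /l/ → /lə/.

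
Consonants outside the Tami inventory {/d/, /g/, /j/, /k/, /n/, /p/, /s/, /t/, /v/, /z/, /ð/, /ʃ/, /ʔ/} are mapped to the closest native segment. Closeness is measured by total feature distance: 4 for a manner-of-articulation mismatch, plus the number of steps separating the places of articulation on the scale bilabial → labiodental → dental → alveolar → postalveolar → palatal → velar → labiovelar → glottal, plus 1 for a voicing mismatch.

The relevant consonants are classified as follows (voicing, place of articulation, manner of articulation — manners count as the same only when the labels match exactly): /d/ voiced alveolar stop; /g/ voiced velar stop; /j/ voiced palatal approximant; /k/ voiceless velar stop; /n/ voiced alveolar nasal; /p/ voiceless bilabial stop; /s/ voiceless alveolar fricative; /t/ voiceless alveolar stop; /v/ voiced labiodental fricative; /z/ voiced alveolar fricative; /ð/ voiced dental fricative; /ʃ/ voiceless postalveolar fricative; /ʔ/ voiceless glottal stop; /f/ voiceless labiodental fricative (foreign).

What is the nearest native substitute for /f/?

v

/v/ is closest: same manner (fricative), place distance 0 (labiodental→labiodental), voicing differs (+1); total 1. Next closest is /s/ at distance 2.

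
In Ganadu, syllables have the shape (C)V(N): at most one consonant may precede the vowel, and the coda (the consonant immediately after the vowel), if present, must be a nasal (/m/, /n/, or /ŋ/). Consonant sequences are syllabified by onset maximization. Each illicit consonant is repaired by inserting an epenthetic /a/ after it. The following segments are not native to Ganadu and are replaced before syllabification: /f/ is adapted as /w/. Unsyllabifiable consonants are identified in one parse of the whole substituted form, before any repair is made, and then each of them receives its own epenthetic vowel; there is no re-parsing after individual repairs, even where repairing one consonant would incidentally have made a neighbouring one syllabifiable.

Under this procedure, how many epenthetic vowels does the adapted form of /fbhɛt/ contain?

3

After substitution the input is /wbhɛt/.
The unsyllabifiable consonants are /w/, /b/, /t/; each receives one epenthetic vowel.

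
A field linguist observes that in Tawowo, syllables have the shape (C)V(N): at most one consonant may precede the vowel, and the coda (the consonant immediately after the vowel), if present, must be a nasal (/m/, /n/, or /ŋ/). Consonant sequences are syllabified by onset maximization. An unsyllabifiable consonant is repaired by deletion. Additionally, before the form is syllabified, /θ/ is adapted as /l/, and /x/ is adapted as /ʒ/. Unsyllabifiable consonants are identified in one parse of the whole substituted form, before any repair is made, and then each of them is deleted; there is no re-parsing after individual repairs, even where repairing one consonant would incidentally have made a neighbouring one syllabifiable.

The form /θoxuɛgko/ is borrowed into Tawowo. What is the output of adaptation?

Substitution: /θ/ → /l/, /x/ → /ʒ/, giving /loʒuɛgko/.
Under (C)V(N), the unsyllabifiable consonants are /g/ (only a nasal (/m/, /n/, or /ŋ/) is licensed in coda position; onsets are limited to one consonant).
Deletion applies to /g/.

loʒuɛko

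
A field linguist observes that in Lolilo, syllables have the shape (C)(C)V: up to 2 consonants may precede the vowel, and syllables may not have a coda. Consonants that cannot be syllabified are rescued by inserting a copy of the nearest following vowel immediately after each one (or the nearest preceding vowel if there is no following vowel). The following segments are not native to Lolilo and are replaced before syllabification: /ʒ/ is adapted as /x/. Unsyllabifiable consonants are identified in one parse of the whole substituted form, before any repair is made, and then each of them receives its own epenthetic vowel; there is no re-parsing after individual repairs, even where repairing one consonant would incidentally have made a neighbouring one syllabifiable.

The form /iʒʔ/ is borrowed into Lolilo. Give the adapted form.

Substitution: /ʒ/ → /x/, giving /ixʔ/.
Under (C)(C)V, the unsyllabifiable consonants are /x/, /ʔ/ (no codas are permitted; onsets may contain at most 2 consonants).
Inserting the epenthetic vowel yields /x/ → /xi/, /ʔ/ → /ʔi/.

ixiʔi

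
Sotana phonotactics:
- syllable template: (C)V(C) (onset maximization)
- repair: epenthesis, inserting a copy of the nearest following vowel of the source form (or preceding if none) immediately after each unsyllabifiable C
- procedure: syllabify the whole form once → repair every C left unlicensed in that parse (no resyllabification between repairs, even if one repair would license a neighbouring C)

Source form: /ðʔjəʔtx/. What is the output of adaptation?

ðəʔəjəʔtəxə

Syllabifying with onset maximization leaves /ð/, /ʔ/, /t/, /x/ stranded (at most one coda consonant is licensed; onsets are limited to one consonant).
Inserting the epenthetic vowel yields /ð/ → /ðə/, /ʔ/ → /ʔə/, /t/ → /tə/, /x/ → /xə/.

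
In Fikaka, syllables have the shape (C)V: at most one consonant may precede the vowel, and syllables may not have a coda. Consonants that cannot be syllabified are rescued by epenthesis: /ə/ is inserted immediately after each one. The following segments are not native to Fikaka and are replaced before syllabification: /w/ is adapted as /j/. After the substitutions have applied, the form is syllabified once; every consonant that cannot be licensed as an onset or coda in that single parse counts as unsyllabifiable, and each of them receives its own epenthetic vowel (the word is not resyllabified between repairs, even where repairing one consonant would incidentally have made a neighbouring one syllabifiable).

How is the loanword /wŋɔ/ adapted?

jəŋɔ

Substitution: /w/ → /j/, giving /jŋɔ/.
The consonants /j/ cannot be parsed into a legal (C)V syllable (no codas are permitted; onsets are limited to one consonant).
Each unlicensed consonant becomes the onset of a new syllable: /j/ → /jə/.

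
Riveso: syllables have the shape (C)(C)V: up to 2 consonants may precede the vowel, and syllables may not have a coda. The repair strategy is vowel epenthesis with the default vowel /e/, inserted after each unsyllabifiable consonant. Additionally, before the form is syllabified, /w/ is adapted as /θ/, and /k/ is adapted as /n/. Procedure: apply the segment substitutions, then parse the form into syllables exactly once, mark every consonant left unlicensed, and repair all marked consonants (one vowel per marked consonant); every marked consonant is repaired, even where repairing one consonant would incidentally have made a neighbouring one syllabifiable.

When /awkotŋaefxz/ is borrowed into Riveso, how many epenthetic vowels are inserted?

After substitution the input is /aθnotŋaefxz/.
The unsyllabifiable consonants are /f/, /x/, /z/; each receives one epenthetic vowel.

3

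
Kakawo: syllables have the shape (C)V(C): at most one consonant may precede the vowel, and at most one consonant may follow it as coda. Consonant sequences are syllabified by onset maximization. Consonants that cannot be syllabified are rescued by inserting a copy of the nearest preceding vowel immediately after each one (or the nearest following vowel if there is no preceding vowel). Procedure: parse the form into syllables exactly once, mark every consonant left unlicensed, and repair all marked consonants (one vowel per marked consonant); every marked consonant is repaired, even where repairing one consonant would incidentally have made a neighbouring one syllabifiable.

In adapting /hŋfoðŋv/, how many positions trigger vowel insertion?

The unsyllabifiable consonants are /h/, /ŋ/, /ŋ/, /v/; each receives one epenthetic vowel.

4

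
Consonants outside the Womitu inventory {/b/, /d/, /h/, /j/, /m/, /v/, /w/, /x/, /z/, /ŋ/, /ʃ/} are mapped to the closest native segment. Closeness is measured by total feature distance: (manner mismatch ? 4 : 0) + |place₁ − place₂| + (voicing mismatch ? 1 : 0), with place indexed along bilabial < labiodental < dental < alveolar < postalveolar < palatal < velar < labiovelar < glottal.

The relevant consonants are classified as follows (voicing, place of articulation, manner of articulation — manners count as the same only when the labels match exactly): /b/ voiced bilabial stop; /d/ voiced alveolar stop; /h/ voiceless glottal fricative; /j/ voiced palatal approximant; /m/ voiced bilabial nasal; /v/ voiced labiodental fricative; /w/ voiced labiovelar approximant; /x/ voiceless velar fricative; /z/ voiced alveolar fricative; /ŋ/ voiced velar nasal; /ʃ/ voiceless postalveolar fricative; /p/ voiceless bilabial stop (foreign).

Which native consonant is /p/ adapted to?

/b/ is closest: same manner (stop), place distance 0 (bilabial→bilabial), voicing differs (+1); total 1. Next closest is /d/ at distance 4.

b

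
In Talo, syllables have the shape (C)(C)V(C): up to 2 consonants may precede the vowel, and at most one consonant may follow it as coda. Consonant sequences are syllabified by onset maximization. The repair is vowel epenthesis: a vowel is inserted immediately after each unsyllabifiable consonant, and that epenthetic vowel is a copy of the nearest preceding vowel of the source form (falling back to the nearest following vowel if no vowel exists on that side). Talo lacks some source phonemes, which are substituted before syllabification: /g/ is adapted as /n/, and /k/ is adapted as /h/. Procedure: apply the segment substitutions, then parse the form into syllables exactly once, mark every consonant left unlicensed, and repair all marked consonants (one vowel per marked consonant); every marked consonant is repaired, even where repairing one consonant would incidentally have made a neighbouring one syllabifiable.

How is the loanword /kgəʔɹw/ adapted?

Substitution: /k/ → /h/, /g/ → /n/, giving /hnəʔɹw/.
Under (C)(C)V(C), the unsyllabifiable consonants are /ɹ/, /w/ (at most one coda consonant is licensed; onsets may contain at most 2 consonants).
Inserting the epenthetic vowel yields /ɹ/ → /ɹə/, /w/ → /wə/.

hnəʔɹəwə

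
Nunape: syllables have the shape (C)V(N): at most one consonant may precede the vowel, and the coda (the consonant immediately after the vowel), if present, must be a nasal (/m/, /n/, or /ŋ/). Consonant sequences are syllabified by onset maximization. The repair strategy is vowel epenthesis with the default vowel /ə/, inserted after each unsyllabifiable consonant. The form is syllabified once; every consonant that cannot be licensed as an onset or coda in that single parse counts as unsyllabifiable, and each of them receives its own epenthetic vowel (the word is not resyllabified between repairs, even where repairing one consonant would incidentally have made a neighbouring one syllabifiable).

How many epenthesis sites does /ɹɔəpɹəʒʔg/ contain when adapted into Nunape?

4

The unsyllabifiable consonants are /p/, /ʒ/, /ʔ/, /g/; each receives one epenthetic vowel.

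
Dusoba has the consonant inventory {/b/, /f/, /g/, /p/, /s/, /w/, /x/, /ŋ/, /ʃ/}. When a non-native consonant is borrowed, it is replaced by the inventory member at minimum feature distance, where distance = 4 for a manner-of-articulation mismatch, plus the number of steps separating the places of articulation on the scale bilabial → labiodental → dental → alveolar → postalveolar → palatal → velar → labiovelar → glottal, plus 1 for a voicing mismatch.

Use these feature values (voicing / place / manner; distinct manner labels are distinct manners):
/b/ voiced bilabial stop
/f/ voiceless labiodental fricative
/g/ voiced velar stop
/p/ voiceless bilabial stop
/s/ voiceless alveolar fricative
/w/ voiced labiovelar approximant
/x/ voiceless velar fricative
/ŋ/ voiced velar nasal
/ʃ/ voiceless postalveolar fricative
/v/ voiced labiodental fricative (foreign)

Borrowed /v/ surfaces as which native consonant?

/f/ is closest: same manner (fricative), place distance 0 (labiodental→labiodental), voicing differs (+1); total 1. Next closest is /s/ at distance 3.

f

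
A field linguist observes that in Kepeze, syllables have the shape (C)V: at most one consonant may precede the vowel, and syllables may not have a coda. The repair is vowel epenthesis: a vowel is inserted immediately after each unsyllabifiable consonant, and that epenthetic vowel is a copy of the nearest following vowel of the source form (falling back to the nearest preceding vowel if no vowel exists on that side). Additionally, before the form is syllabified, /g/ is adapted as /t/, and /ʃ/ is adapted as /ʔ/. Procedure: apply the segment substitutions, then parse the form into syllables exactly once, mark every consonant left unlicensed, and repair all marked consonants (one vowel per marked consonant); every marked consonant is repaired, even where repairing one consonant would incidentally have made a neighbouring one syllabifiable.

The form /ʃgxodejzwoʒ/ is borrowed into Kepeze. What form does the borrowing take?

Substitution: /ʃ/ → /ʔ/, /g/ → /t/, giving /ʔtxodejzwoʒ/.
Under (C)V, the unsyllabifiable consonants are /ʔ/, /t/, /j/, /z/, /ʒ/ (no codas are permitted; onsets are limited to one consonant).
Each unlicensed consonant becomes the onset of a new syllable: /ʔ/ → /ʔo/, /t/ → /to/, /j/ → /jo/, /z/ → /zo/, /ʒ/ → /ʒo/.

ʔotoxodejozowoʒo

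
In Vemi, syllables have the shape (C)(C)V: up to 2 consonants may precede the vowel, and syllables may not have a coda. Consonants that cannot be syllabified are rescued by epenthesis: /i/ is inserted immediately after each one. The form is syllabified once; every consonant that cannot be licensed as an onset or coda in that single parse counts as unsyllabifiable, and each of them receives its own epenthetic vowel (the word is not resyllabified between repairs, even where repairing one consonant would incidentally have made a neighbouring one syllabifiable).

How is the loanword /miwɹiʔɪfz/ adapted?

miwɹiʔɪfizi

The consonants /f/, /z/ cannot be parsed into a legal (C)(C)V syllable (no codas are permitted; onsets may contain at most 2 consonants).
Each unlicensed consonant becomes the onset of a new syllable: /f/ → /fi/, /z/ → /zi/.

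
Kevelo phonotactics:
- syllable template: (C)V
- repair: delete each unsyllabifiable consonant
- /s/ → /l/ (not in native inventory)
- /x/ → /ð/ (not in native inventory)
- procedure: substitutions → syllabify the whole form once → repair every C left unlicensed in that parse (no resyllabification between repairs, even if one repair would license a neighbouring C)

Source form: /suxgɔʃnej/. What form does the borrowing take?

lugɔne

Substitution: /s/ → /l/, /x/ → /ð/, giving /luðgɔʃnej/.
The consonants /ð/, /ʃ/, /j/ cannot be parsed into a legal (C)V syllable (no codas are permitted; onsets are limited to one consonant).
Each unlicensed consonant is deleted: /ð/, /ʃ/, /j/.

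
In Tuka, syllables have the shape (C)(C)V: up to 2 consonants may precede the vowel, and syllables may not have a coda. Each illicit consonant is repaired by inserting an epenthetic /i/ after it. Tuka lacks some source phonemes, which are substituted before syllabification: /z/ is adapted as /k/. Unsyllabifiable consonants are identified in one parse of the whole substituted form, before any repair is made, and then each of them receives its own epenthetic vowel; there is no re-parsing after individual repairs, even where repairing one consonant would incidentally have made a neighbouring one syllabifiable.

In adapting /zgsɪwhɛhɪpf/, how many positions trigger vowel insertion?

After substitution the input is /kgsɪwhɛhɪpf/.
The unsyllabifiable consonants are /k/, /p/, /f/; each receives one epenthetic vowel.

3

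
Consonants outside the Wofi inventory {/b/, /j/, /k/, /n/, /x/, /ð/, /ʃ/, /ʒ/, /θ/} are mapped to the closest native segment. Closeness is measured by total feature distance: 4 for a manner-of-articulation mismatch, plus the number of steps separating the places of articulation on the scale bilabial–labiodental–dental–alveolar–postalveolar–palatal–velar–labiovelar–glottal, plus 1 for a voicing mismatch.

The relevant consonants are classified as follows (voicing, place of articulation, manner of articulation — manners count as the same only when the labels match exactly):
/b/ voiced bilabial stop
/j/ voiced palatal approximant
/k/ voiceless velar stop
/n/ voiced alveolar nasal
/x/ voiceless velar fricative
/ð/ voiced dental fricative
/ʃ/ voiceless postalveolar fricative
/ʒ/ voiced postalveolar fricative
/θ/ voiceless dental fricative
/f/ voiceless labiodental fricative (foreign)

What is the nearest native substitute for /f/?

θ

/θ/ is closest: same manner (fricative), place distance 1 (labiodental→dental), same voicing; total 1. Next closest is /ð/ at distance 2.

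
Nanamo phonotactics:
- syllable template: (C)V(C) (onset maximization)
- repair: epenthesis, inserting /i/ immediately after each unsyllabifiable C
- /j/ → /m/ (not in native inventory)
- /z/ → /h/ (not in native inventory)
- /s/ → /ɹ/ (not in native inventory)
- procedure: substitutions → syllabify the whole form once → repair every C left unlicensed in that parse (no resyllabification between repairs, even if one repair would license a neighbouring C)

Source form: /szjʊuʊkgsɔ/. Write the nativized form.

ɹihimʊuʊkgiɹɔ

Substitution: /s/ → /ɹ/, /z/ → /h/, /j/ → /m/, giving /ɹhmʊuʊkgɹɔ/.
The consonants /ɹ/, /h/, /g/ cannot be parsed into a legal (C)V(C) syllable (at most one coda consonant is licensed; onsets are limited to one consonant).
Each unlicensed consonant becomes the onset of a new syllable: /ɹ/ → /ɹi/, /h/ → /hi/, /g/ → /gi/.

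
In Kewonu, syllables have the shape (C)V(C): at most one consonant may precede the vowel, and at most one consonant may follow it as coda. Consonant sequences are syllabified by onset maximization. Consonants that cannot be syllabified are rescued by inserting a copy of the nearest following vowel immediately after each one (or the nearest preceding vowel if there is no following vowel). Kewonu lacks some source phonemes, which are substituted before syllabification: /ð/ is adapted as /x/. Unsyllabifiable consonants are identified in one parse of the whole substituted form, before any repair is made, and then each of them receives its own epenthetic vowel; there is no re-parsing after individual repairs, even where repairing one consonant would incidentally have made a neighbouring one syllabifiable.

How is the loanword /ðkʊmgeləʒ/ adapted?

xʊkʊmgeləʒ

Substitution: /ð/ → /x/, giving /xkʊmgeləʒ/.
Syllabifying with onset maximization leaves /x/ stranded (at most one coda consonant is licensed; onsets are limited to one consonant).
Inserting the epenthetic vowel yields /x/ → /xʊ/.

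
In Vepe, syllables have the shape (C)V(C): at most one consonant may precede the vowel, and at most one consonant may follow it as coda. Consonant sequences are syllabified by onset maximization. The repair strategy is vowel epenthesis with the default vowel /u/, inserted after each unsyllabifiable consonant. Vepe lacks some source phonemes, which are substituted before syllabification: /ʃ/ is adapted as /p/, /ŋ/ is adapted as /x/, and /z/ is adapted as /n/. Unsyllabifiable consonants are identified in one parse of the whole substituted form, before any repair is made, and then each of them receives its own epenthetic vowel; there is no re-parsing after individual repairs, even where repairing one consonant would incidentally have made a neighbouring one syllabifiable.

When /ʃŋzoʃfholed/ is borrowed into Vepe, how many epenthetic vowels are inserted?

3

After substitution the input is /pxnopfholed/.
The unsyllabifiable consonants are /p/, /x/, /f/; each receives one epenthetic vowel.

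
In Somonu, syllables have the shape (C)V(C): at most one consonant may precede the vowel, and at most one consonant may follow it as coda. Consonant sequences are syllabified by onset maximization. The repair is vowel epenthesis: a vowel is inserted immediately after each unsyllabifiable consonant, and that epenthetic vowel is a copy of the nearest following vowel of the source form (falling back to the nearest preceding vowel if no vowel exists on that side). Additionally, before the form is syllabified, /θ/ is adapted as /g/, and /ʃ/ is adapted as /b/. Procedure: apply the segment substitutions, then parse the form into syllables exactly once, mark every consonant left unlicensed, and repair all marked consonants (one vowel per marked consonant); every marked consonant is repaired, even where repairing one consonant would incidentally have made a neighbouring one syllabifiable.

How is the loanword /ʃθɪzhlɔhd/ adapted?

bɪgɪzhɔlɔhdɔ

Substitution: /ʃ/ → /b/, /θ/ → /g/, giving /bgɪzhlɔhd/.
Syllabifying with onset maximization leaves /b/, /h/, /d/ stranded (at most one coda consonant is licensed; onsets are limited to one consonant).
Each unlicensed consonant becomes the onset of a new syllable: /b/ → /bɪ/, /h/ → /hɔ/, /d/ → /dɔ/.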